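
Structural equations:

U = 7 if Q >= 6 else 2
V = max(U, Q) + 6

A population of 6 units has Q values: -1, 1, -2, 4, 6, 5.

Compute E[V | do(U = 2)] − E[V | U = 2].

0.5

Under do(U=2), U's equation is replaced by U=2 for every unit. Per-unit V: 8, 8, 8, 10, 12, 11. Mean = 9.5.
Conditioning on U=2 selects the 5 unit(s) with Q ∈ {-1, 1, -2, 4, 5}. Their V values: 8, 8, 8, 10, 11. Mean = 9.
Difference = 9.5 − 9 = 0.5.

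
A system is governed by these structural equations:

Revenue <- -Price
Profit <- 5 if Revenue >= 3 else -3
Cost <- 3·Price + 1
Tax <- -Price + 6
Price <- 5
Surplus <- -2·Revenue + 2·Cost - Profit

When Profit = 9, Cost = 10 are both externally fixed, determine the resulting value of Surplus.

The joint intervention fixes Profit = 9, Cost = 10, removing each variable's own equation.
Revenue = -Price  [with Price=5]  = -5
Surplus = -2·Revenue + 2·Cost - Profit  [with Revenue=-5, Cost=10, Profit=9]  = 21

21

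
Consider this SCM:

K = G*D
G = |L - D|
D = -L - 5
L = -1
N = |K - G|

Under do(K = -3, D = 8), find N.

12

The joint intervention fixes K = -3, D = 8, removing each variable's own equation.
G = |L - D|  [with L=-1, D=8]  = 9
N = |K - G|  [with K=-3, G=9]  = 12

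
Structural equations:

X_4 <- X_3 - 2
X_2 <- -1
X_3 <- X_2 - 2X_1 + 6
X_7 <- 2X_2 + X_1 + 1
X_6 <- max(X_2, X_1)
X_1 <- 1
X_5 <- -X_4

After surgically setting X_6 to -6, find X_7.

Intervening sets X_6 = -6 and removes its equation (X_6 <- max(X_2, X_1)).
No directed path runs from X_6 to X_7, so X_7 keeps its natural value.
X_7 = 2X_2 + X_1 + 1  [with X_2=-1, X_1=1]  = 0

0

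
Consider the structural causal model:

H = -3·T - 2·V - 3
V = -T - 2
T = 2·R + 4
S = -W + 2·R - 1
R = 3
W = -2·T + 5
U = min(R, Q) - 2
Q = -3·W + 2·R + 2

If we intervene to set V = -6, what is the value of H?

The intervention breaks the incoming arrows to V: V = -T - 2 no longer applies, and V = -6.
T = 2·R + 4  [with R=3]  = 10
H = -3·T - 2·V - 3  [with T=10, V=-6]  = -21

-21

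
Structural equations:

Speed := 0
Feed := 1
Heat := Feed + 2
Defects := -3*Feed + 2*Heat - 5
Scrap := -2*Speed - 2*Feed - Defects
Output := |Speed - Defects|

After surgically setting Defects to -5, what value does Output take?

5

Under do(Defects=-5), the mechanism Defects := -3*Feed + 2*Heat - 5 is discarded; Defects is fixed at -5.
Output = |Speed - Defects|  [with Speed=0, Defects=-5]  = 5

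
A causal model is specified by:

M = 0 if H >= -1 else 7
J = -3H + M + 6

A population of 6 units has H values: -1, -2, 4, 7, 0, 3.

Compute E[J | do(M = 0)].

Under do(M=0), M's equation is replaced by M=0 for every unit. Per-unit J: 9, 12, -6, -15, 6, -3. Mean = 0.5.

0.5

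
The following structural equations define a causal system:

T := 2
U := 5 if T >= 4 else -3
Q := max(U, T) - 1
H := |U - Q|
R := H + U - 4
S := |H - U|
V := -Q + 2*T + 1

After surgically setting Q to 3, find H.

The intervention breaks the incoming arrows to Q: Q := max(U, T) - 1 no longer applies, and Q = 3.
U = 5 if T >= 4 else -3  [with T=2]  = -3
H = |U - Q|  [with U=-3, Q=3]  = 6

6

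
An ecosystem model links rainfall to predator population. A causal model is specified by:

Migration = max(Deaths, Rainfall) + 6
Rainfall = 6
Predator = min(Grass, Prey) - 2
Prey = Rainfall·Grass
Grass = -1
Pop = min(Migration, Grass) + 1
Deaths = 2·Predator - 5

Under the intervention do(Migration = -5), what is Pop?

Intervening sets Migration = -5 and removes its equation (Migration = max(Deaths, Rainfall) + 6).
Pop = min(Migration, Grass) + 1  [with Migration=-5, Grass=-1]  = -4

-4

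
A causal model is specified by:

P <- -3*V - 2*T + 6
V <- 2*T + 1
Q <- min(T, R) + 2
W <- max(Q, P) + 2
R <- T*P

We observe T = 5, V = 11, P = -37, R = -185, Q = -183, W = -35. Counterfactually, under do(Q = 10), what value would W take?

12

The intervention breaks the incoming arrows to Q: Q <- min(T, R) + 2 no longer applies, and Q = 10.
V = 2*T + 1  [with T=5]  = 11
P = -3*V - 2*T + 6  [with V=11, T=5]  = -37
W = max(Q, P) + 2  [with Q=10, P=-37]  = 12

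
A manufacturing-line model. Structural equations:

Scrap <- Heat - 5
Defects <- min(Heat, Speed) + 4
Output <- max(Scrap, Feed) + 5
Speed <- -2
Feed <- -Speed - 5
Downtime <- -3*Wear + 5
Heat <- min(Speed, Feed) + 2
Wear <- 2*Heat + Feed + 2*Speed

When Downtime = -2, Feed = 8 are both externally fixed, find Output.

13

The joint intervention fixes Downtime = -2, Feed = 8, removing each variable's own equation.
Heat = min(Speed, Feed) + 2  [with Speed=-2, Feed=8]  = 0
Scrap = Heat - 5  [with Heat=0]  = -5
Output = max(Scrap, Feed) + 5  [with Scrap=-5, Feed=8]  = 13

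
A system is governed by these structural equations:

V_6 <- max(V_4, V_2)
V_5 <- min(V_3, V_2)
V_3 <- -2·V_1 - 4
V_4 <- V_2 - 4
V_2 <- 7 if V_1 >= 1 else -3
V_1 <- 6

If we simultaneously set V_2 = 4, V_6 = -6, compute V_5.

-16

Setting V_2 = 4, V_6 = -6 by intervention discards those variables' equations.
V_3 = -2·V_1 - 4  [with V_1=6]  = -16
V_5 = min(V_3, V_2)  [with V_3=-16, V_2=4]  = -16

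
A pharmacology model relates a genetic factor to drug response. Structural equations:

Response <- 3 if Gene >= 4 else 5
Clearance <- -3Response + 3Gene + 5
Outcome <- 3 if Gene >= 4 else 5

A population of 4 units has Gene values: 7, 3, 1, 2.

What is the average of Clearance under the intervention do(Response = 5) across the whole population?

-0.25

The intervention sets Response=5 in all 4 units regardless of Gene. Recomputing Clearance per unit gives 11, -1, -7, -4; average -0.25.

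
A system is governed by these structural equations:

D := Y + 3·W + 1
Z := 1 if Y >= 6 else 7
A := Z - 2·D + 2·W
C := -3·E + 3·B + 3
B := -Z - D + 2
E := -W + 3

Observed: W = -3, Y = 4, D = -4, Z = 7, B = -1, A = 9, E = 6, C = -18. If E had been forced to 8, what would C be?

do(E=8) replaces the equation E := -W + 3 with the constant E = 8.
D = Y + 3·W + 1  [with Y=4, W=-3]  = -4
Z = 1 if Y >= 6 else 7  [with Y=4]  = 7
B = -Z - D + 2  [with Z=7, D=-4]  = -1
C = -3·E + 3·B + 3  [with E=8, B=-1]  = -24

-24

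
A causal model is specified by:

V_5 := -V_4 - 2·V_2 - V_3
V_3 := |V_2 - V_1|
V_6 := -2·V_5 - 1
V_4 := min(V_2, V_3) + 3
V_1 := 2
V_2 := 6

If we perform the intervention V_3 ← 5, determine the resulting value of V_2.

Under do(V_3=5), the mechanism V_3 := |V_2 - V_1| is discarded; V_3 is fixed at 5.
Since V_2 is not a descendant of the intervened variable, it is unaffected.

6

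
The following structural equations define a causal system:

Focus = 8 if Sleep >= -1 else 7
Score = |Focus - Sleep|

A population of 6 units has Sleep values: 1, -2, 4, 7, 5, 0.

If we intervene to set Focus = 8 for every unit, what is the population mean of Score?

5.5

The intervention sets Focus=8 in all 6 units regardless of Sleep. Recomputing Score per unit gives 7, 10, 4, 1, 3, 8; average 5.5.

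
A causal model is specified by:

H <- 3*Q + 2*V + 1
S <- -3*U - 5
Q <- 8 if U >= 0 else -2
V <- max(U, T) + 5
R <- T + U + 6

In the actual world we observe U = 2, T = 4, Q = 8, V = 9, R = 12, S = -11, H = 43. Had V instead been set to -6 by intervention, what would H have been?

13

The intervention breaks the incoming arrows to V: V <- max(U, T) + 5 no longer applies, and V = -6.
Q = 8 if U >= 0 else -2  [with U=2]  = 8
H = 3*Q + 2*V + 1  [with Q=8, V=-6]  = 13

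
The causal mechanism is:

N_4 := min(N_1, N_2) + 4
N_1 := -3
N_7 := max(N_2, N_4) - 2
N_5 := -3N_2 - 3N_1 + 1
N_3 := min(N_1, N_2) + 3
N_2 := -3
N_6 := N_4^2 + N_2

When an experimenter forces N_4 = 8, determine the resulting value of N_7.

The intervention breaks the incoming arrows to N_4: N_4 := min(N_1, N_2) + 4 no longer applies, and N_4 = 8.
N_7 = max(N_2, N_4) - 2  [with N_2=-3, N_4=8]  = 6

6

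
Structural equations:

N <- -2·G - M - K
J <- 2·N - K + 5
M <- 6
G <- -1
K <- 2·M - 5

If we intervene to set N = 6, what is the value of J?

Intervening sets N = 6 and removes its equation (N <- -2·G - M - K).
K = 2·M - 5  [with M=6]  = 7
J = 2·N - K + 5  [with N=6, K=7]  = 10

10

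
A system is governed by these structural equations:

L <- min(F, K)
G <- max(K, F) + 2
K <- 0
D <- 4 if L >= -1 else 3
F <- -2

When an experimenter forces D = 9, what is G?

2

do(D=9) replaces the equation D <- 4 if L >= -1 else 3 with the constant D = 9.
G is not downstream of the intervention, so its value is determined by the original equations.
G = max(K, F) + 2  [with K=0, F=-2]  = 2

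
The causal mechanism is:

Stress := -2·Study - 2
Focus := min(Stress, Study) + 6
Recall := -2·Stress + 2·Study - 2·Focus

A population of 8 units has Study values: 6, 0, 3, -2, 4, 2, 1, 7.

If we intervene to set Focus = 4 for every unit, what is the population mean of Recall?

11.75

do(Focus=4) breaks Focus's dependence on Study. With Focus=4 fixed, Recall across the units is 32, -4, 14, -16, 20, 8, 2, 38, mean 11.75.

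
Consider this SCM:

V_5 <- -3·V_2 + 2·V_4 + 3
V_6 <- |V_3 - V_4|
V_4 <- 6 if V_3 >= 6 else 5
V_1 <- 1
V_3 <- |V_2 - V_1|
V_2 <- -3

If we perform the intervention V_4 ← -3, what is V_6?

7

Under do(V_4=-3), the mechanism V_4 <- 6 if V_3 >= 6 else 5 is discarded; V_4 is fixed at -3.
V_3 = |V_2 - V_1|  [with V_2=-3, V_1=1]  = 4
V_6 = |V_3 - V_4|  [with V_3=4, V_4=-3]  = 7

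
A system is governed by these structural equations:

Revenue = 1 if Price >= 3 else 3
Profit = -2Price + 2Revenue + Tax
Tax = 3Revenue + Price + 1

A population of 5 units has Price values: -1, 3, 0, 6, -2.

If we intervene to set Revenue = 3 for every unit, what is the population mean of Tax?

11.2

The intervention sets Revenue=3 in all 5 units regardless of Price. Recomputing Tax per unit gives 9, 13, 10, 16, 8; average 11.2.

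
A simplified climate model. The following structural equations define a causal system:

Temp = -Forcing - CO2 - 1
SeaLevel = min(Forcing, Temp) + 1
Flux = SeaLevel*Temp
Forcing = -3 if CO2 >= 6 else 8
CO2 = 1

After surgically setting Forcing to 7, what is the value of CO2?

Under do(Forcing=7), the mechanism Forcing = -3 if CO2 >= 6 else 8 is discarded; Forcing is fixed at 7.
CO2 is not downstream of the intervention, so its value is determined by the original equations.

1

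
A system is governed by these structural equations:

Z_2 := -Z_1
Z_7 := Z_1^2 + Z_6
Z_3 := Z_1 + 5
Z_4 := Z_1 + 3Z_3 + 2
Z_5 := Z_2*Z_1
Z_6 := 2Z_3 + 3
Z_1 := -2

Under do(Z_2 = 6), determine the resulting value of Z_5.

do(Z_2=6) replaces the equation Z_2 := -Z_1 with the constant Z_2 = 6.
Z_5 = Z_2*Z_1  [with Z_2=6, Z_1=-2]  = -12

-12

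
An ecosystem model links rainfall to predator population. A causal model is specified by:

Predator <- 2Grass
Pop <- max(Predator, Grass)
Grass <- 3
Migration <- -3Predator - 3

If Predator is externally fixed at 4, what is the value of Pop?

4

Under do(Predator=4), the mechanism Predator <- 2Grass is discarded; Predator is fixed at 4.
Pop = max(Predator, Grass)  [with Predator=4, Grass=3]  = 4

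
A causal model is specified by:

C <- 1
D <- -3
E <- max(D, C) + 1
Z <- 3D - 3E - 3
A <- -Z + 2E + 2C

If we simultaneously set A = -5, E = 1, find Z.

Under do(A = -5, E = 1), each intervened variable's structural equation is replaced by its fixed value.
Z = 3D - 3E - 3  [with D=-3, E=1]  = -15

-15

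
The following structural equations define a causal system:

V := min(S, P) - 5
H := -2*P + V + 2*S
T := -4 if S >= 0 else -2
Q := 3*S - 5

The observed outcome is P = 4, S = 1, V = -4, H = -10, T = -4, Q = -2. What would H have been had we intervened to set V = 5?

-1

The intervention breaks the incoming arrows to V: V := min(S, P) - 5 no longer applies, and V = 5.
H = -2*P + V + 2*S  [with P=4, V=5, S=1]  = -1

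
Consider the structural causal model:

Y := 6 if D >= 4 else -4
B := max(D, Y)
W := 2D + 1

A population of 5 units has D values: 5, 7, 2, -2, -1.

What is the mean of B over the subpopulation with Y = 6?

E[B|Y=6] averages over only the 2 units with Y=6 (D = 5, 7): B = 6, 7, mean 6.5.

6.5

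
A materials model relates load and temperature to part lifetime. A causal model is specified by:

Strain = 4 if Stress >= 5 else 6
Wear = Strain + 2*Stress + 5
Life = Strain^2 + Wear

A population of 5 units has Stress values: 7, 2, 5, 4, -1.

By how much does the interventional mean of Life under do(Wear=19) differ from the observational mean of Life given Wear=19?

2

Under do(Wear=19), Wear's equation is replaced by Wear=19 for every unit. Per-unit Life: 35, 55, 35, 55, 55. Mean = 47.
Conditioning on Wear=19 selects the 2 unit(s) with Stress ∈ {5, 4}. Their Life values: 35, 55. Mean = 45.
Difference = 47 − 45 = 2.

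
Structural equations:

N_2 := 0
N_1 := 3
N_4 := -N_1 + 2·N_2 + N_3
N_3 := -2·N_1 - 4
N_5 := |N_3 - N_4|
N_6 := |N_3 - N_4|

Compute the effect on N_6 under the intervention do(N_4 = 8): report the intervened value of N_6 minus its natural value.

Under do(N_4=8), the mechanism N_4 := -N_1 + 2·N_2 + N_3 is discarded; N_4 is fixed at 8.
N_3 = -2·N_1 - 4  [with N_1=3]  = -10
N_6 = |N_3 - N_4|  [with N_3=-10, N_4=8]  = 18
Without intervention: N_3 = -2·N_1 - 4  [with N_1=3]  = -10; N_4 = -N_1 + 2·N_2 + N_3  [with N_1=3, N_2=0, N_3=-10]  = -13; N_6 = |N_3 - N_4|  [with N_3=-10, N_4=-13]  = 3.
Change = 18 − 3 = 15.

15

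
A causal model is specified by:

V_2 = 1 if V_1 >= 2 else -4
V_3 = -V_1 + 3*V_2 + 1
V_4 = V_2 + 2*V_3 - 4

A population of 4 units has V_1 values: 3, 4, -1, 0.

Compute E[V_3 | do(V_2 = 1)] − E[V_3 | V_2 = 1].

2

The intervention sets V_2=1 in all 4 units regardless of V_1. Recomputing V_3 per unit gives 1, 0, 5, 4; average 2.5.
E[V_3|V_2=1] averages over only the 2 units with V_2=1 (V_1 = 3, 4): V_3 = 1, 0, mean 0.5.
Difference = 2.5 − 0.5 = 2.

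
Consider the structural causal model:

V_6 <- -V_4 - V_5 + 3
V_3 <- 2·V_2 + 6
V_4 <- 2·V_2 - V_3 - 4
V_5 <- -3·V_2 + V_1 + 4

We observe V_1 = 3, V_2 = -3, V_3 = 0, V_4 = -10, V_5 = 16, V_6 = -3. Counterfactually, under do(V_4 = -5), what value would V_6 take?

-8

Under do(V_4=-5), the mechanism V_4 <- 2·V_2 - V_3 - 4 is discarded; V_4 is fixed at -5.
V_5 = -3·V_2 + V_1 + 4  [with V_2=-3, V_1=3]  = 16
V_6 = -V_4 - V_5 + 3  [with V_4=-5, V_5=16]  = -8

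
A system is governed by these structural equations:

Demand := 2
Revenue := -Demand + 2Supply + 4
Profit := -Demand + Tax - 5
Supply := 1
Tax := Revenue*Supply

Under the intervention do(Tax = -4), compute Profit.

Intervening sets Tax = -4 and removes its equation (Tax := Revenue*Supply).
Profit = -Demand + Tax - 5  [with Demand=2, Tax=-4]  = -11

-11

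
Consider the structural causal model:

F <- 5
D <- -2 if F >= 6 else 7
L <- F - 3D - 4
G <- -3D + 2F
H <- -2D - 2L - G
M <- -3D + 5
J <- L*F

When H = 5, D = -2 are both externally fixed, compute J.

35

Setting H = 5, D = -2 by intervention discards those variables' equations.
L = F - 3D - 4  [with F=5, D=-2]  = 7
J = L*F  [with L=7, F=5]  = 35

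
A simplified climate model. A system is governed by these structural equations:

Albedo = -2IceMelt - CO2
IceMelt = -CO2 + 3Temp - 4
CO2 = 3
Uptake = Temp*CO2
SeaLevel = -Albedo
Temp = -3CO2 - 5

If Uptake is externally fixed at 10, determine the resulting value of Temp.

-14

do(Uptake=10) replaces the equation Uptake = Temp*CO2 with the constant Uptake = 10.
Temp is not downstream of the intervention, so its value is determined by the original equations.
Temp = -3CO2 - 5  [with CO2=3]  = -14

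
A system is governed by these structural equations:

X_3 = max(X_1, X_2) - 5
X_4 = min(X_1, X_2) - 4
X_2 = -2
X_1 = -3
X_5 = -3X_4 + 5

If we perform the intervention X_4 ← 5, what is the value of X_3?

Under do(X_4=5), the mechanism X_4 = min(X_1, X_2) - 4 is discarded; X_4 is fixed at 5.
Since X_3 is not a descendant of the intervened variable, it is unaffected.
X_3 = max(X_1, X_2) - 5  [with X_1=-3, X_2=-2]  = -7

-7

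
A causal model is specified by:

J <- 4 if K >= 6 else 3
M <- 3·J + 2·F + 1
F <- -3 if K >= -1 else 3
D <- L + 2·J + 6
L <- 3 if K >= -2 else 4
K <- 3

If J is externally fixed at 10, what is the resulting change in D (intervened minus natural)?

The intervention breaks the incoming arrows to J: J <- 4 if K >= 6 else 3 no longer applies, and J = 10.
L = 3 if K >= -2 else 4  [with K=3]  = 3
D = L + 2·J + 6  [with L=3, J=10]  = 29
Without intervention: L = 3 if K >= -2 else 4  [with K=3]  = 3; J = 4 if K >= 6 else 3  [with K=3]  = 3; D = L + 2·J + 6  [with L=3, J=3]  = 15.
Change = 29 − 15 = 14.

14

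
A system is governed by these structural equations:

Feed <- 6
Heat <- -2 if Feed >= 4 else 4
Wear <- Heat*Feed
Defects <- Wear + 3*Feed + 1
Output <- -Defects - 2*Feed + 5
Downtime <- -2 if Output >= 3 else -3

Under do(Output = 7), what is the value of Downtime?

The intervention breaks the incoming arrows to Output: Output <- -Defects - 2*Feed + 5 no longer applies, and Output = 7.
Downtime = -2 if Output >= 3 else -3  [with Output=7]  = -2

-2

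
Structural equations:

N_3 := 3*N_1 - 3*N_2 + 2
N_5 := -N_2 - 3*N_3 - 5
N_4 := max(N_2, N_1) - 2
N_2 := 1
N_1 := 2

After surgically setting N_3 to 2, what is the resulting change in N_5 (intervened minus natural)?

9

do(N_3=2) replaces the equation N_3 := 3*N_1 - 3*N_2 + 2 with the constant N_3 = 2.
N_5 = -N_2 - 3*N_3 - 5  [with N_2=1, N_3=2]  = -12
Without intervention: N_3 = 3*N_1 - 3*N_2 + 2  [with N_1=2, N_2=1]  = 5; N_5 = -N_2 - 3*N_3 - 5  [with N_2=1, N_3=5]  = -21.
Change = -12 − (-21) = 9.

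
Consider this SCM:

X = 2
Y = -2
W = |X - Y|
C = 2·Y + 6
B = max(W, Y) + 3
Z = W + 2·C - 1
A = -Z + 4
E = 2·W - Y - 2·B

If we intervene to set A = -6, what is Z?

7

Intervening sets A = -6 and removes its equation (A = -Z + 4).
Since Z is not a descendant of the intervened variable, it is unaffected.
W = |X - Y|  [with X=2, Y=-2]  = 4
C = 2·Y + 6  [with Y=-2]  = 2
Z = W + 2·C - 1  [with W=4, C=2]  = 7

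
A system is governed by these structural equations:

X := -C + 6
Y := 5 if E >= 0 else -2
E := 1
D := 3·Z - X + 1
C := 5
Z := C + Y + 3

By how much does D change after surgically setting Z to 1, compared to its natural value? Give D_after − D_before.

-36

The intervention breaks the incoming arrows to Z: Z := C + Y + 3 no longer applies, and Z = 1.
X = -C + 6  [with C=5]  = 1
D = 3·Z - X + 1  [with Z=1, X=1]  = 3
Without intervention: X = -C + 6  [with C=5]  = 1; Y = 5 if E >= 0 else -2  [with E=1]  = 5; Z = C + Y + 3  [with C=5, Y=5]  = 13; D = 3·Z - X + 1  [with Z=13, X=1]  = 39.
Change = 3 − 39 = -36.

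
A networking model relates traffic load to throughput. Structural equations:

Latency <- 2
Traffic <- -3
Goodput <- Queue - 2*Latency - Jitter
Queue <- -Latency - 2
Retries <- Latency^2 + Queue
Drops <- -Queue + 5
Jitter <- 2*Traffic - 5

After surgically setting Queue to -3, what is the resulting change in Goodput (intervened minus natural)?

The intervention breaks the incoming arrows to Queue: Queue <- -Latency - 2 no longer applies, and Queue = -3.
Jitter = 2*Traffic - 5  [with Traffic=-3]  = -11
Goodput = Queue - 2*Latency - Jitter  [with Queue=-3, Latency=2, Jitter=-11]  = 4
Without intervention: Queue = -Latency - 2  [with Latency=2]  = -4; Jitter = 2*Traffic - 5  [with Traffic=-3]  = -11; Goodput = Queue - 2*Latency - Jitter  [with Queue=-4, Latency=2, Jitter=-11]  = 3.
Change = 4 − 3 = 1.

1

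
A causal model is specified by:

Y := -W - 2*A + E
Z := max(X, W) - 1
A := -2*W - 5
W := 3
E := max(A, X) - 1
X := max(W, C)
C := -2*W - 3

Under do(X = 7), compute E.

6

Intervening sets X = 7 and removes its equation (X := max(W, C)).
A = -2*W - 5  [with W=3]  = -11
E = max(A, X) - 1  [with A=-11, X=7]  = 6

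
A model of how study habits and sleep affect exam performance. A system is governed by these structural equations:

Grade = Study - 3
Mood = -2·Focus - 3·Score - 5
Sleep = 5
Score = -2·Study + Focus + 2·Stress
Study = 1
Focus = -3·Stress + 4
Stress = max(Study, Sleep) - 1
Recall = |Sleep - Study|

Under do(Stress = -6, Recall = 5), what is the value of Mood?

Under do(Stress = -6, Recall = 5), each intervened variable's structural equation is replaced by its fixed value.
Focus = -3·Stress + 4  [with Stress=-6]  = 22
Score = -2·Study + Focus + 2·Stress  [with Study=1, Focus=22, Stress=-6]  = 8
Mood = -2·Focus - 3·Score - 5  [with Focus=22, Score=8]  = -73

-73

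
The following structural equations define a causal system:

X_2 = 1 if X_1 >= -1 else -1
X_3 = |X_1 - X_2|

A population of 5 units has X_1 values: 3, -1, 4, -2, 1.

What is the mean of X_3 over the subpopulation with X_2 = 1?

Conditioning on X_2=1 selects the 4 unit(s) with X_1 ∈ {3, -1, 4, 1}. Their X_3 values: 2, 2, 3, 0. Mean = 1.75.

1.75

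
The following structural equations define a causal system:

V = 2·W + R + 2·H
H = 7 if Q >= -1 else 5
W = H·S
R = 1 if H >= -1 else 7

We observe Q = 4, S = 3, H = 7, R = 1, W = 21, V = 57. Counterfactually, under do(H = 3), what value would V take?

25

The intervention breaks the incoming arrows to H: H = 7 if Q >= -1 else 5 no longer applies, and H = 3.
R = 1 if H >= -1 else 7  [with H=3]  = 1
W = H·S  [with H=3, S=3]  = 9
V = 2·W + R + 2·H  [with W=9, R=1, H=3]  = 25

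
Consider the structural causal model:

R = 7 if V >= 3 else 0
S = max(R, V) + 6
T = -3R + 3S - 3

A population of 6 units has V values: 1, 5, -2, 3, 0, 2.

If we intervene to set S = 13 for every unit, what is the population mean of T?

29

do(S=13) breaks S's dependence on V. With S=13 fixed, T across the units is 36, 15, 36, 15, 36, 36, mean 29.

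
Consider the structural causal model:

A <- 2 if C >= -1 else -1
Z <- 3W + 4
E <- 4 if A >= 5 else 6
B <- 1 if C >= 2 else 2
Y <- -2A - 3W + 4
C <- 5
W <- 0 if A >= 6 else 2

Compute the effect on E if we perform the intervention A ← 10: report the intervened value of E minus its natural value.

The intervention breaks the incoming arrows to A: A <- 2 if C >= -1 else -1 no longer applies, and A = 10.
E = 4 if A >= 5 else 6  [with A=10]  = 4
Without intervention: A = 2 if C >= -1 else -1  [with C=5]  = 2; E = 4 if A >= 5 else 6  [with A=2]  = 6.
Change = 4 − 6 = -2.

-2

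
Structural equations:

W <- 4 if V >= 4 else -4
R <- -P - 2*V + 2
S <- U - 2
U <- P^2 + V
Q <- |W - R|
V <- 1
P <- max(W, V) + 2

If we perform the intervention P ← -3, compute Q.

7

The intervention breaks the incoming arrows to P: P <- max(W, V) + 2 no longer applies, and P = -3.
W = 4 if V >= 4 else -4  [with V=1]  = -4
R = -P - 2*V + 2  [with P=-3, V=1]  = 3
Q = |W - R|  [with W=-4, R=3]  = 7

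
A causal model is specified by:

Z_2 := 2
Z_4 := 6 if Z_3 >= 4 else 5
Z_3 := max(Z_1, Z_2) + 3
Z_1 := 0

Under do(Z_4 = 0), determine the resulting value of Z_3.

Under do(Z_4=0), the mechanism Z_4 := 6 if Z_3 >= 4 else 5 is discarded; Z_4 is fixed at 0.
Since Z_3 is not a descendant of the intervened variable, it is unaffected.
Z_3 = max(Z_1, Z_2) + 3  [with Z_1=0, Z_2=2]  = 5

5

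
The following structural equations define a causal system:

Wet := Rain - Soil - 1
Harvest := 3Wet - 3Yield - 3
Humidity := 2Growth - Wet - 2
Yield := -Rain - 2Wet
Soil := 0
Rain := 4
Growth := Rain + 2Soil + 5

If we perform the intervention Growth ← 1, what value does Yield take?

-10

Under do(Growth=1), the mechanism Growth := Rain + 2Soil + 5 is discarded; Growth is fixed at 1.
Since Yield is not a descendant of the intervened variable, it is unaffected.
Wet = Rain - Soil - 1  [with Rain=4, Soil=0]  = 3
Yield = -Rain - 2Wet  [with Rain=4, Wet=3]  = -10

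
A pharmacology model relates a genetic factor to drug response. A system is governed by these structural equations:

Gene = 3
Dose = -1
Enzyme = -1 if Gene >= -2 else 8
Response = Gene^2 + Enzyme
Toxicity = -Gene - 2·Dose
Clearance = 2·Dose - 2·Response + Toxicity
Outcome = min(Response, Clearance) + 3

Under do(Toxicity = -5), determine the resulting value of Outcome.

Under do(Toxicity=-5), the mechanism Toxicity = -Gene - 2·Dose is discarded; Toxicity is fixed at -5.
Enzyme = -1 if Gene >= -2 else 8  [with Gene=3]  = -1
Response = Gene^2 + Enzyme  [with Gene=3, Enzyme=-1]  = 8
Clearance = 2·Dose - 2·Response + Toxicity  [with Dose=-1, Response=8, Toxicity=-5]  = -23
Outcome = min(Response, Clearance) + 3  [with Response=8, Clearance=-23]  = -20

-20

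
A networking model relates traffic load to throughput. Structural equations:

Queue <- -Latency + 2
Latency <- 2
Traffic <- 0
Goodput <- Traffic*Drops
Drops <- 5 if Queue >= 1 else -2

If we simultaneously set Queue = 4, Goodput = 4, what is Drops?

5

The joint intervention fixes Queue = 4, Goodput = 4, removing each variable's own equation.
Drops = 5 if Queue >= 1 else -2  [with Queue=4]  = 5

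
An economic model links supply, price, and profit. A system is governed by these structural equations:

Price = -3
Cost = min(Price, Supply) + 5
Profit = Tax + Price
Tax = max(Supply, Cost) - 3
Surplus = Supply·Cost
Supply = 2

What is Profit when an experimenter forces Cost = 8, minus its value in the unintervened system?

6

do(Cost=8) replaces the equation Cost = min(Price, Supply) + 5 with the constant Cost = 8.
Tax = max(Supply, Cost) - 3  [with Supply=2, Cost=8]  = 5
Profit = Tax + Price  [with Tax=5, Price=-3]  = 2
Without intervention: Cost = min(Price, Supply) + 5  [with Price=-3, Supply=2]  = 2; Tax = max(Supply, Cost) - 3  [with Supply=2, Cost=2]  = -1; Profit = Tax + Price  [with Tax=-1, Price=-3]  = -4.
Change = 2 − (-4) = 6.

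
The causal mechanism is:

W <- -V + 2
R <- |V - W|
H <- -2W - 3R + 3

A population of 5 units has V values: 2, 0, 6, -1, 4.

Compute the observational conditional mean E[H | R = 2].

E[H|R=2] averages over only the 2 units with R=2 (V = 2, 0): H = -3, -7, mean -5.

-5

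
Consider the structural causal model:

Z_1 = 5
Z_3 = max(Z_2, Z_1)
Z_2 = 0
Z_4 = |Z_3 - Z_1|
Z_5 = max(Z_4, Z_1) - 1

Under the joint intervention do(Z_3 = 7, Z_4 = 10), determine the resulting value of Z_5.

9

Setting Z_3 = 7, Z_4 = 10 by intervention discards those variables' equations.
Z_5 = max(Z_4, Z_1) - 1  [with Z_4=10, Z_1=5]  = 9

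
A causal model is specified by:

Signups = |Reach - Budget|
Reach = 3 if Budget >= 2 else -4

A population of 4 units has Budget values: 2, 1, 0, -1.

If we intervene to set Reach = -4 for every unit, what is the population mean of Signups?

do(Reach=-4) breaks Reach's dependence on Budget. With Reach=-4 fixed, Signups across the units is 6, 5, 4, 3, mean 4.5.

4.5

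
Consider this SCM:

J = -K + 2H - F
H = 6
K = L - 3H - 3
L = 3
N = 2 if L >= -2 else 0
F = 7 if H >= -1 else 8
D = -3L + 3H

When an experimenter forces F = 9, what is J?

21

The intervention breaks the incoming arrows to F: F = 7 if H >= -1 else 8 no longer applies, and F = 9.
K = L - 3H - 3  [with L=3, H=6]  = -18
J = -K + 2H - F  [with K=-18, H=6, F=9]  = 21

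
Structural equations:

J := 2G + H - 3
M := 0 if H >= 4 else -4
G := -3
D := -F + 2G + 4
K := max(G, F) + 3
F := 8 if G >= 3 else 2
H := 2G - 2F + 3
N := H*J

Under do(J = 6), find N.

Intervening sets J = 6 and removes its equation (J := 2G + H - 3).
F = 8 if G >= 3 else 2  [with G=-3]  = 2
H = 2G - 2F + 3  [with G=-3, F=2]  = -7
N = H*J  [with H=-7, J=6]  = -42

-42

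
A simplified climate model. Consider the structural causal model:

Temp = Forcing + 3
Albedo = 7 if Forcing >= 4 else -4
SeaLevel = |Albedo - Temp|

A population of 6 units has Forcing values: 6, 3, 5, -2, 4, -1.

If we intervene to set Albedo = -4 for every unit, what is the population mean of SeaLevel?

Every unit gets Albedo=-4 under the intervention. SeaLevel values become 13, 10, 12, 5, 11, 6; E[SeaLevel|do(Albedo=-4)] = 9.5.

9.5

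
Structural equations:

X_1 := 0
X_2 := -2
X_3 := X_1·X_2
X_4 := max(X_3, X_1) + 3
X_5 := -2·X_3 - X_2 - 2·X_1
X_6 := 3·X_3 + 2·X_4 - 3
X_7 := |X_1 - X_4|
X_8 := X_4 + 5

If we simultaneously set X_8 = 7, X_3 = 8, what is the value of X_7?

Under do(X_8 = 7, X_3 = 8), each intervened variable's structural equation is replaced by its fixed value.
X_4 = max(X_3, X_1) + 3  [with X_3=8, X_1=0]  = 11
X_7 = |X_1 - X_4|  [with X_1=0, X_4=11]  = 11

11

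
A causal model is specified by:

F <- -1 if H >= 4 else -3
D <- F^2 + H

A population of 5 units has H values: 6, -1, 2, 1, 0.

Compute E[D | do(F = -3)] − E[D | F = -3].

1.1

The intervention sets F=-3 in all 5 units regardless of H. Recomputing D per unit gives 15, 8, 11, 10, 9; average 10.6.
Observing F=-3 restricts to units where F's equation naturally yields -3: H ∈ {-1, 2, 1, 0}. In that subpopulation D = 8, 11, 10, 9, mean 9.5.
Difference = 10.6 − 9.5 = 1.1.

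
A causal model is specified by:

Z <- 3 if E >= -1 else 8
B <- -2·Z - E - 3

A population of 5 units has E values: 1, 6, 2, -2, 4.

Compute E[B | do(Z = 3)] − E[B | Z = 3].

1.05

Under do(Z=3), Z's equation is replaced by Z=3 for every unit. Per-unit B: -10, -15, -11, -7, -13. Mean = -11.2.
E[B|Z=3] averages over only the 4 units with Z=3 (E = 1, 6, 2, 4): B = -10, -15, -11, -13, mean -12.25.
Difference = -11.2 − (-12.25) = 1.05.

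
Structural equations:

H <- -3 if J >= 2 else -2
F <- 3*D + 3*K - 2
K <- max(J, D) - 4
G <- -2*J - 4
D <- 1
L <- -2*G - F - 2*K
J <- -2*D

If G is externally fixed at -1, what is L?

The intervention breaks the incoming arrows to G: G <- -2*J - 4 no longer applies, and G = -1.
J = -2*D  [with D=1]  = -2
K = max(J, D) - 4  [with J=-2, D=1]  = -3
F = 3*D + 3*K - 2  [with D=1, K=-3]  = -8
L = -2*G - F - 2*K  [with G=-1, F=-8, K=-3]  = 16

16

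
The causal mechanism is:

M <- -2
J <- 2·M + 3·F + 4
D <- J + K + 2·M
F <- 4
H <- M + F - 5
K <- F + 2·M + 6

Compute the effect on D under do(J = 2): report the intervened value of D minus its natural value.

-10

do(J=2) replaces the equation J <- 2·M + 3·F + 4 with the constant J = 2.
K = F + 2·M + 6  [with F=4, M=-2]  = 6
D = J + K + 2·M  [with J=2, K=6, M=-2]  = 4
Without intervention: J = 2·M + 3·F + 4  [with M=-2, F=4]  = 12; K = F + 2·M + 6  [with F=4, M=-2]  = 6; D = J + K + 2·M  [with J=12, K=6, M=-2]  = 14.
Change = 4 − 14 = -10.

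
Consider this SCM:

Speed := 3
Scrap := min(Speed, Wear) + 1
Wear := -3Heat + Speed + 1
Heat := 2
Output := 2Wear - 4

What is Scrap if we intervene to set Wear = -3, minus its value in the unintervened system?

The intervention breaks the incoming arrows to Wear: Wear := -3Heat + Speed + 1 no longer applies, and Wear = -3.
Scrap = min(Speed, Wear) + 1  [with Speed=3, Wear=-3]  = -2
Without intervention: Wear = -3Heat + Speed + 1  [with Heat=2, Speed=3]  = -2; Scrap = min(Speed, Wear) + 1  [with Speed=3, Wear=-2]  = -1.
Change = -2 − (-1) = -1.

-1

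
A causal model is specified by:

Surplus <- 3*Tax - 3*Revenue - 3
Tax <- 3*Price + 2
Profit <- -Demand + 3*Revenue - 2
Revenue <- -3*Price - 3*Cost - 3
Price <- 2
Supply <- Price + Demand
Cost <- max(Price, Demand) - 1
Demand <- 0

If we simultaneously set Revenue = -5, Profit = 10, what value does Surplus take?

36

Under do(Revenue = -5, Profit = 10), each intervened variable's structural equation is replaced by its fixed value.
Tax = 3*Price + 2  [with Price=2]  = 8
Surplus = 3*Tax - 3*Revenue - 3  [with Tax=8, Revenue=-5]  = 36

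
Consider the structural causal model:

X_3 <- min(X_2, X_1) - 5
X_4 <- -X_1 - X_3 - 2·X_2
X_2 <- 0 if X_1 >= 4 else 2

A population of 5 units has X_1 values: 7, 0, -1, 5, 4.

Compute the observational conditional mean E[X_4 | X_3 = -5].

Conditioning on X_3=-5 selects the 4 unit(s) with X_1 ∈ {7, 0, 5, 4}. Their X_4 values: -2, 1, 0, 1. Mean = 0.

0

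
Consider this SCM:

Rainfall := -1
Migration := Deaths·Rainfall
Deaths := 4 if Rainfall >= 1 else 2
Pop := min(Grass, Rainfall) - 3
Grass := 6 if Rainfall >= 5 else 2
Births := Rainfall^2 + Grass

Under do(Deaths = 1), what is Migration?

Intervening sets Deaths = 1 and removes its equation (Deaths := 4 if Rainfall >= 1 else 2).
Migration = Deaths·Rainfall  [with Deaths=1, Rainfall=-1]  = -1

-1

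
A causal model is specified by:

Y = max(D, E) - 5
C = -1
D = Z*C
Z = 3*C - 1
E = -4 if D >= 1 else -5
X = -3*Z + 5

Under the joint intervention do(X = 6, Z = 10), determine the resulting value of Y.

The joint intervention fixes X = 6, Z = 10, removing each variable's own equation.
D = Z*C  [with Z=10, C=-1]  = -10
E = -4 if D >= 1 else -5  [with D=-10]  = -5
Y = max(D, E) - 5  [with D=-10, E=-5]  = -10

-10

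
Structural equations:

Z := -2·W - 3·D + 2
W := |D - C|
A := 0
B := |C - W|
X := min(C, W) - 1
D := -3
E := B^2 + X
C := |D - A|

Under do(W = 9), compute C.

3

Under do(W=9), the mechanism W := |D - C| is discarded; W is fixed at 9.
Since C is not a descendant of the intervened variable, it is unaffected.
C = |D - A|  [with D=-3, A=0]  = 3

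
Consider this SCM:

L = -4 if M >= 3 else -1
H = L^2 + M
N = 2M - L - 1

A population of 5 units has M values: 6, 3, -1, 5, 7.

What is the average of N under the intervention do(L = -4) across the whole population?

Under do(L=-4), L's equation is replaced by L=-4 for every unit. Per-unit N: 15, 9, 1, 13, 17. Mean = 11.

11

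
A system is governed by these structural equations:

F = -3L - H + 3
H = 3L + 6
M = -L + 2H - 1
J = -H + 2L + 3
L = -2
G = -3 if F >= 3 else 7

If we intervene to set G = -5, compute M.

Intervening sets G = -5 and removes its equation (G = -3 if F >= 3 else 7).
No directed path runs from G to M, so M keeps its natural value.
H = 3L + 6  [with L=-2]  = 0
M = -L + 2H - 1  [with L=-2, H=0]  = 1

1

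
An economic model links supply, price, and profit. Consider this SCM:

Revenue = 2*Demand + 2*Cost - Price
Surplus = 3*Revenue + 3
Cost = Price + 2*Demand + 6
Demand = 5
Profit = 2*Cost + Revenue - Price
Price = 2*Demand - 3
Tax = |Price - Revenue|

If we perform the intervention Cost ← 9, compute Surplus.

66

The intervention breaks the incoming arrows to Cost: Cost = Price + 2*Demand + 6 no longer applies, and Cost = 9.
Price = 2*Demand - 3  [with Demand=5]  = 7
Revenue = 2*Demand + 2*Cost - Price  [with Demand=5, Cost=9, Price=7]  = 21
Surplus = 3*Revenue + 3  [with Revenue=21]  = 66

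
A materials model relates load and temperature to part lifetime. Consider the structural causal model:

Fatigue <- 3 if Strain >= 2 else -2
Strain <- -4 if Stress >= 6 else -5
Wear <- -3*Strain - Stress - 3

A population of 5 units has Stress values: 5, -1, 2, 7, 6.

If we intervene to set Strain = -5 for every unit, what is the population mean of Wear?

8.2

Every unit gets Strain=-5 under the intervention. Wear values become 7, 13, 10, 5, 6; E[Wear|do(Strain=-5)] = 8.2.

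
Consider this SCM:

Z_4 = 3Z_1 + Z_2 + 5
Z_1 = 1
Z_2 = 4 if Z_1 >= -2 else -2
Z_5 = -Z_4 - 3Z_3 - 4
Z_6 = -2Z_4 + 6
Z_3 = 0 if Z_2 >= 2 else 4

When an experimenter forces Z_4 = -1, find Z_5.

Intervening sets Z_4 = -1 and removes its equation (Z_4 = 3Z_1 + Z_2 + 5).
Z_2 = 4 if Z_1 >= -2 else -2  [with Z_1=1]  = 4
Z_3 = 0 if Z_2 >= 2 else 4  [with Z_2=4]  = 0
Z_5 = -Z_4 - 3Z_3 - 4  [with Z_4=-1, Z_3=0]  = -3

-3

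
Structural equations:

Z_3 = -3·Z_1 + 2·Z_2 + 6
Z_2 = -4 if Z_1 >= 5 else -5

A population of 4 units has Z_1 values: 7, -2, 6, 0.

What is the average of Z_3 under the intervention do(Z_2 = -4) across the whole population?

Under do(Z_2=-4), Z_2's equation is replaced by Z_2=-4 for every unit. Per-unit Z_3: -23, 4, -20, -2. Mean = -10.25.

-10.25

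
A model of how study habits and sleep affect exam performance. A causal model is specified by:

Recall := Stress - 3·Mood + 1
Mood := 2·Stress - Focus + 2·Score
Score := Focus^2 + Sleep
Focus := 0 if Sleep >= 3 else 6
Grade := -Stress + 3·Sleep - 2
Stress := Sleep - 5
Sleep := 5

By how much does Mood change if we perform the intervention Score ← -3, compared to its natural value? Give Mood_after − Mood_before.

-16

Intervening sets Score = -3 and removes its equation (Score := Focus^2 + Sleep).
Stress = Sleep - 5  [with Sleep=5]  = 0
Focus = 0 if Sleep >= 3 else 6  [with Sleep=5]  = 0
Mood = 2·Stress - Focus + 2·Score  [with Stress=0, Focus=0, Score=-3]  = -6
Without intervention: Stress = Sleep - 5  [with Sleep=5]  = 0; Focus = 0 if Sleep >= 3 else 6  [with Sleep=5]  = 0; Score = Focus^2 + Sleep  [with Focus=0, Sleep=5]  = 5; Mood = 2·Stress - Focus + 2·Score  [with Stress=0, Focus=0, Score=5]  = 10.
Change = -6 − 10 = -16.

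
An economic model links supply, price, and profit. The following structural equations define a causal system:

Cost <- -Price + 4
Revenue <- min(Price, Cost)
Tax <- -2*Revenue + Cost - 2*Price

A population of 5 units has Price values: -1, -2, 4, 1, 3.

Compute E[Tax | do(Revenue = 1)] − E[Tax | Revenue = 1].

3

do(Revenue=1) breaks Revenue's dependence on Price. With Revenue=1 fixed, Tax across the units is 5, 8, -10, -1, -7, mean -1.
E[Tax|Revenue=1] averages over only the 2 units with Revenue=1 (Price = 1, 3): Tax = -1, -7, mean -4.
Difference = -1 − (-4) = 3.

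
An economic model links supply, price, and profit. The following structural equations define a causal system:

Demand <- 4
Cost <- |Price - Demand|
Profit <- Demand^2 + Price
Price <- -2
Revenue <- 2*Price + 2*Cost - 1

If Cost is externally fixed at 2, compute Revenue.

-1

The intervention breaks the incoming arrows to Cost: Cost <- |Price - Demand| no longer applies, and Cost = 2.
Revenue = 2*Price + 2*Cost - 1  [with Price=-2, Cost=2]  = -1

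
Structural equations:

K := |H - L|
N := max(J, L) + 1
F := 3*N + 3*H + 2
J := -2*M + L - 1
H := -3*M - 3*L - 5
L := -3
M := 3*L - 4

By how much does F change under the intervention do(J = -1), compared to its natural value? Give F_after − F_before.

-69

The intervention breaks the incoming arrows to J: J := -2*M + L - 1 no longer applies, and J = -1.
M = 3*L - 4  [with L=-3]  = -13
H = -3*M - 3*L - 5  [with M=-13, L=-3]  = 43
N = max(J, L) + 1  [with J=-1, L=-3]  = 0
F = 3*N + 3*H + 2  [with N=0, H=43]  = 131
Without intervention: M = 3*L - 4  [with L=-3]  = -13; J = -2*M + L - 1  [with M=-13, L=-3]  = 22; H = -3*M - 3*L - 5  [with M=-13, L=-3]  = 43; N = max(J, L) + 1  [with J=22, L=-3]  = 23; F = 3*N + 3*H + 2  [with N=23, H=43]  = 200.
Change = 131 − 200 = -69.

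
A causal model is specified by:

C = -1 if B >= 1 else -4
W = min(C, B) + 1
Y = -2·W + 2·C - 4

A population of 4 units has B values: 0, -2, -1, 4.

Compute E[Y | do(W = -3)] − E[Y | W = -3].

1.5

Every unit gets W=-3 under the intervention. Y values become -6, -6, -6, 0; E[Y|do(W=-3)] = -4.5.
Observing W=-3 restricts to units where W's equation naturally yields -3: B ∈ {0, -2, -1}. In that subpopulation Y = -6, -6, -6, mean -6.
Difference = -4.5 − (-6) = 1.5.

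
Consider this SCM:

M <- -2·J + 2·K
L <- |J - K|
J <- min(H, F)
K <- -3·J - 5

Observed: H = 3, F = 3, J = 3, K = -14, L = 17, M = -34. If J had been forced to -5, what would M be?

The intervention breaks the incoming arrows to J: J <- min(H, F) no longer applies, and J = -5.
K = -3·J - 5  [with J=-5]  = 10
M = -2·J + 2·K  [with J=-5, K=10]  = 30

30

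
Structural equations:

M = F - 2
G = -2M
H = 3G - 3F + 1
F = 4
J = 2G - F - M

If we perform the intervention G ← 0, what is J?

-6

do(G=0) replaces the equation G = -2M with the constant G = 0.
M = F - 2  [with F=4]  = 2
J = 2G - F - M  [with G=0, F=4, M=2]  = -6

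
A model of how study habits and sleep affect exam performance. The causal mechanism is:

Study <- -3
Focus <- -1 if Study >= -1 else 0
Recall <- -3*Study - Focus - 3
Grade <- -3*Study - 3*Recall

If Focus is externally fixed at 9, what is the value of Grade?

Under do(Focus=9), the mechanism Focus <- -1 if Study >= -1 else 0 is discarded; Focus is fixed at 9.
Recall = -3*Study - Focus - 3  [with Study=-3, Focus=9]  = -3
Grade = -3*Study - 3*Recall  [with Study=-3, Recall=-3]  = 18

18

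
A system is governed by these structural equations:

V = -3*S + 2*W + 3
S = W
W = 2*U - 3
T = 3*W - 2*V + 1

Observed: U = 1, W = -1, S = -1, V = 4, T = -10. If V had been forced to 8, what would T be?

-18

Intervening sets V = 8 and removes its equation (V = -3*S + 2*W + 3).
W = 2*U - 3  [with U=1]  = -1
T = 3*W - 2*V + 1  [with W=-1, V=8]  = -18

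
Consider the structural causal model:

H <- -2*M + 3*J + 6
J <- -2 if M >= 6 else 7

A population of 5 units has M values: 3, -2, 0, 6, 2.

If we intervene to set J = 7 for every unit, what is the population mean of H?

23.4

Every unit gets J=7 under the intervention. H values become 21, 31, 27, 15, 23; E[H|do(J=7)] = 23.4.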